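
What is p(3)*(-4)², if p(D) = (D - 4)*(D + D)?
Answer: -96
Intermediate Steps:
p(D) = 2*D*(-4 + D) (p(D) = (-4 + D)*(2*D) = 2*D*(-4 + D))
p(3)*(-4)² = (2*3*(-4 + 3))*(-4)² = (2*3*(-1))*16 = -6*16 = -96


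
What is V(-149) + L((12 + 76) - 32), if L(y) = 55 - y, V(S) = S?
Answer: -150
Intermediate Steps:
V(-149) + L((12 + 76) - 32) = -149 + (55 - ((12 + 76) - 32)) = -149 + (55 - (88 - 32)) = -149 + (55 - 1*56) = -149 + (55 - 56) = -149 - 1 = -150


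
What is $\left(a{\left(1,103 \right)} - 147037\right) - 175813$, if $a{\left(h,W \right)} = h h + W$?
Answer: $-322746$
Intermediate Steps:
$a{\left(h,W \right)} = W + h^{2}$ ($a{\left(h,W \right)} = h^{2} + W = W + h^{2}$)
$\left(a{\left(1,103 \right)} - 147037\right) - 175813 = \left(\left(103 + 1^{2}\right) - 147037\right) - 175813 = \left(\left(103 + 1\right) - 147037\right) - 175813 = \left(104 - 147037\right) - 175813 = -146933 - 175813 = -322746$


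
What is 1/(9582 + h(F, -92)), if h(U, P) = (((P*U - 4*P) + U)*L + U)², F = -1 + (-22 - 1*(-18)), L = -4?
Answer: 1/10879791 ≈ 9.1914e-8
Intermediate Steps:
F = -5 (F = -1 + (-22 + 18) = -1 - 4 = -5)
h(U, P) = (-3*U + 16*P - 4*P*U)² (h(U, P) = (((P*U - 4*P) + U)*(-4) + U)² = (((-4*P + P*U) + U)*(-4) + U)² = ((U - 4*P + P*U)*(-4) + U)² = ((-4*U + 16*P - 4*P*U) + U)² = (-3*U + 16*P - 4*P*U)²)
1/(9582 + h(F, -92)) = 1/(9582 + (-16*(-92) + 3*(-5) + 4*(-92)*(-5))²) = 1/(9582 + (1472 - 15 + 1840)²) = 1/(9582 + 3297²) = 1/(9582 + 10870209) = 1/10879791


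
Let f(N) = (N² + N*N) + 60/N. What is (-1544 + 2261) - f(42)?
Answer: -19687/7 ≈ -2812.4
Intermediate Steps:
f(N) = 2*N² + 60/N (f(N) = (N² + N²) + 60/N = 2*N² + 60/N)
(-1544 + 2261) - f(42) = (-1544 + 2261) - 2*(30 + 42³)/42 = 717 - 2*(30 + 74088)/42 = 717 - 2*74118/42 = 717 - 1*24706/7 = 717 - 24706/7 = -19687/7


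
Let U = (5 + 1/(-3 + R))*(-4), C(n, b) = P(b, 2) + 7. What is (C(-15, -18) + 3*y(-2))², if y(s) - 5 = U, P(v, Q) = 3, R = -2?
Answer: 26569/25 ≈ 1062.8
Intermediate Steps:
C(n, b) = 10 (C(n, b) = 3 + 7 = 10)
U = -96/5 (U = (5 + 1/(-3 - 2))*(-4) = (5 + 1/(-5))*(-4) = (5 - ⅕)*(-4) = (24/5)*(-4) = -96/5 ≈ -19.200)
y(s) = -71/5 (y(s) = 5 - 96/5 = -71/5)
(C(-15, -18) + 3*y(-2))² = (10 + 3*(-71/5))² = (10 - 213/5)² = (-163/5)² = 26569/25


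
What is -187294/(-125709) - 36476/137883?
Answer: 2359921902/1925903783 ≈ 1.2254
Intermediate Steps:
-187294/(-125709) - 36476/137883 = -187294*(-1/125709) - 36476*1/137883 = 187294/125709 - 36476/137883 = 2359921902/1925903783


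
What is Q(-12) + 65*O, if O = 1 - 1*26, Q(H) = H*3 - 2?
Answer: -1663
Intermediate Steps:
Q(H) = -2 + 3*H (Q(H) = 3*H - 2 = -2 + 3*H)
O = -25 (O = 1 - 26 = -25)
Q(-12) + 65*O = (-2 + 3*(-12)) + 65*(-25) = (-2 - 36) - 1625 = -38 - 1625 = -1663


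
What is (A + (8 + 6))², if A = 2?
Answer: 256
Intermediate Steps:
(A + (8 + 6))² = (2 + (8 + 6))² = (2 + 14)² = 16² = 256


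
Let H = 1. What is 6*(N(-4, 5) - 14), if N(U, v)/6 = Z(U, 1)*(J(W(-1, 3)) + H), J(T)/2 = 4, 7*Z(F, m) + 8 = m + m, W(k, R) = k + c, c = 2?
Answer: -2532/7 ≈ -361.71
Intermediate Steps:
W(k, R) = 2 + k (W(k, R) = k + 2 = 2 + k)
Z(F, m) = -8/7 + 2*m/7 (Z(F, m) = -8/7 + (m + m)/7 = -8/7 + (2*m)/7 = -8/7 + 2*m/7)
J(T) = 8 (J(T) = 2*4 = 8)
N(U, v) = -324/7 (N(U, v) = 6*((-8/7 + (2/7)*1)*(8 + 1)) = 6*((-8/7 + 2/7)*9) = 6*(-6/7*9) = 6*(-54/7) = -324/7)
6*(N(-4, 5) - 14) = 6*(-324/7 - 14) = 6*(-422/7) = -2532/7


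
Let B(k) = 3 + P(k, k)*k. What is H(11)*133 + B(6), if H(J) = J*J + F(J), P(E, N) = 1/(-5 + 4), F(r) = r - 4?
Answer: 17021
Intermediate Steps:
F(r) = -4 + r
P(E, N) = -1 (P(E, N) = 1/(-1) = -1)
B(k) = 3 - k
H(J) = -4 + J + J² (H(J) = J*J + (-4 + J) = J² + (-4 + J) = -4 + J + J²)
H(11)*133 + B(6) = (-4 + 11 + 11²)*133 + (3 - 1*6) = (-4 + 11 + 121)*133 + (3 - 6) = 128*133 - 3 = 17024 - 3 = 17021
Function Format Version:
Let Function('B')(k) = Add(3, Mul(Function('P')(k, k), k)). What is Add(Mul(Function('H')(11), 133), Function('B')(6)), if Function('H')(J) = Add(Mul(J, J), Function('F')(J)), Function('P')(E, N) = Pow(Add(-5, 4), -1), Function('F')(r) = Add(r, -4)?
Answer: 17021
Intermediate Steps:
Function('F')(r) = Add(-4, r)
Function('P')(E, N) = -1 (Function('P')(E, N) = Pow(-1, -1) = -1)
Function('B')(k) = Add(3, Mul(-1, k))
Function('H')(J) = Add(-4, J, Pow(J, 2)) (Function('H')(J) = Add(Mul(J, J), Add(-4, J)) = Add(Pow(J, 2), Add(-4, J)) = Add(-4, J, Pow(J, 2)))
Add(Mul(Function('H')(11), 133), Function('B')(6)) = Add(Mul(Add(-4, 11, Pow(11, 2)), 133), Add(3, Mul(-1, 6))) = Add(Mul(Add(-4, 11, 121), 133), Add(3, -6)) = Add(Mul(128, 133), -3) = Add(17024, -3) = 17021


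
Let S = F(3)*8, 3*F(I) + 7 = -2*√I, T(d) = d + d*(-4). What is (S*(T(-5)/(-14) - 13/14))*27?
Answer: 1008 + 288*√3 ≈ 1506.8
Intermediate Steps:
T(d) = -3*d (T(d) = d - 4*d = -3*d)
F(I) = -7/3 - 2*√I/3 (F(I) = -7/3 + (-2*√I)/3 = -7/3 - 2*√I/3)
S = -56/3 - 16*√3/3 (S = (-7/3 - 2*√3/3)*8 = -56/3 - 16*√3/3 ≈ -27.904)
(S*(T(-5)/(-14) - 13/14))*27 = ((-56/3 - 16*√3/3)*(-3*(-5)/(-14) - 13/14))*27 = ((-56/3 - 16*√3/3)*(15*(-1/14) - 13*1/14))*27 = ((-56/3 - 16*√3/3)*(-15/14 - 13/14))*27 = ((-56/3 - 16*√3/3)*(-2))*27 = (112/3 + 32*√3/3)*27 = 1008 + 288*√3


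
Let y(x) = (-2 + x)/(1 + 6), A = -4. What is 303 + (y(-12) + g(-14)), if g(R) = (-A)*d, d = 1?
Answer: 305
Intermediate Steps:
y(x) = -2/7 + x/7 (y(x) = (-2 + x)/7 = (-2 + x)*(⅐) = -2/7 + x/7)
g(R) = 4 (g(R) = -1*(-4)*1 = 4*1 = 4)
303 + (y(-12) + g(-14)) = 303 + ((-2/7 + (⅐)*(-12)) + 4) = 303 + ((-2/7 - 12/7) + 4) = 303 + (-2 + 4) = 303 + 2 = 305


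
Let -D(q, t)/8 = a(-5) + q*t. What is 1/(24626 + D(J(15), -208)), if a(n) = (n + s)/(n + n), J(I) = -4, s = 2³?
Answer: 5/89862 ≈ 5.5641e-5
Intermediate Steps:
s = 8
a(n) = (8 + n)/(2*n) (a(n) = (n + 8)/(n + n) = (8 + n)/((2*n)) = (8 + n)*(1/(2*n)) = (8 + n)/(2*n))
D(q, t) = 12/5 - 8*q*t (D(q, t) = -8*((½)*(8 - 5)/(-5) + q*t) = -8*((½)*(-⅕)*3 + q*t) = -8*(-3/10 + q*t) = 12/5 - 8*q*t)
1/(24626 + D(J(15), -208)) = 1/(24626 + (12/5 - 8*(-4)*(-208))) = 1/(24626 + (12/5 - 6656)) = 1/(24626 - 33268/5) = 1/(89862/5) = 5/89862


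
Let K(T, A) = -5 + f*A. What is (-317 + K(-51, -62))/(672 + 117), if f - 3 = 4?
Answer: -252/263 ≈ -0.95817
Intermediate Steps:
f = 7 (f = 3 + 4 = 7)
K(T, A) = -5 + 7*A
(-317 + K(-51, -62))/(672 + 117) = (-317 + (-5 + 7*(-62)))/(672 + 117) = (-317 + (-5 - 434))/789 = (-317 - 439)*(1/789) = -756*1/789 = -252/263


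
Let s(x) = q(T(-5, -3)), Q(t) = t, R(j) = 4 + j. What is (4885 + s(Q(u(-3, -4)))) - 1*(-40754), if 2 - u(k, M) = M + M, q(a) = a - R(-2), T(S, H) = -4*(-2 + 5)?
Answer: 45625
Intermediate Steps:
T(S, H) = -12 (T(S, H) = -4*3 = -12)
q(a) = -2 + a (q(a) = a - (4 - 2) = a - 1*2 = a - 2 = -2 + a)
u(k, M) = 2 - 2*M (u(k, M) = 2 - (M + M) = 2 - 2*M)
s(x) = -14 (s(x) = -2 - 12 = -14)
(4885 + s(Q(u(-3, -4)))) - 1*(-40754) = (4885 - 14) - 1*(-40754) = 4871 + 40754 = 45625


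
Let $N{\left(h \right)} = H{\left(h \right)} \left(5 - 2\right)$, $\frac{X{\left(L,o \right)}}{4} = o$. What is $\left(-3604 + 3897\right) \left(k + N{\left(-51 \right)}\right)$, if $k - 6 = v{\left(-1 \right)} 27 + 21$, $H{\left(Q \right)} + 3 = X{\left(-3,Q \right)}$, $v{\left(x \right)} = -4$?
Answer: $-205686$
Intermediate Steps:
$X{\left(L,o \right)} = 4 o$
$H{\left(Q \right)} = -3 + 4 Q$
$N{\left(h \right)} = -9 + 12 h$ ($N{\left(h \right)} = \left(-3 + 4 h\right) \left(5 - 2\right) = \left(-3 + 4 h\right) 3 = -9 + 12 h$)
$k = -81$ ($k = 6 + \left(\left(-4\right) 27 + 21\right) = 6 + \left(-108 + 21\right) = 6 - 87 = -81$)
$\left(-3604 + 3897\right) \left(k + N{\left(-51 \right)}\right) = \left(-3604 + 3897\right) \left(-81 + \left(-9 + 12 \left(-51\right)\right)\right) = 293 \left(-81 - 621\right) = 293 \left(-702\right) = -205686$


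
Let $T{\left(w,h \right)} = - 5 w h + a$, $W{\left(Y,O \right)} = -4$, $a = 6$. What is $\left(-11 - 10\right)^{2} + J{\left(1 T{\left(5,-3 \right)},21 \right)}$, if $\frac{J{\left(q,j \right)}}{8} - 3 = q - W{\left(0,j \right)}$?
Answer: $1145$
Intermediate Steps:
$T{\left(w,h \right)} = 6 - 5 h w$ ($T{\left(w,h \right)} = - 5 w h + 6 = - 5 h w + 6 = 6 - 5 h w$)
$J{\left(q,j \right)} = 56 + 8 q$ ($J{\left(q,j \right)} = 24 + 8 \left(q - -4\right) = 24 + 8 \left(q + 4\right) = 24 + 8 \left(4 + q\right) = 24 + \left(32 + 8 q\right) = 56 + 8 q$)
$\left(-11 - 10\right)^{2} + J{\left(1 T{\left(5,-3 \right)},21 \right)} = \left(-11 - 10\right)^{2} + \left(56 + 8 \cdot 1 \left(6 - \left(-15\right) 5\right)\right) = \left(-21\right)^{2} + \left(56 + 8 \cdot 1 \left(6 + 75\right)\right) = 441 + \left(56 + 8 \cdot 1 \cdot 81\right) = 441 + \left(56 + 8 \cdot 81\right) = 441 + \left(56 + 648\right) = 441 + 704 = 1145$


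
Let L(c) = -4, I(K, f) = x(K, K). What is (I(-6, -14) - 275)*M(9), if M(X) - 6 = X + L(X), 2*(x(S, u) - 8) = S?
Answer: -2970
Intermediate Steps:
x(S, u) = 8 + S/2
I(K, f) = 8 + K/2
M(X) = 2 + X (M(X) = 6 + (X - 4) = 6 + (-4 + X) = 2 + X)
(I(-6, -14) - 275)*M(9) = ((8 + (½)*(-6)) - 275)*(2 + 9) = ((8 - 3) - 275)*11 = (5 - 275)*11 = -270*11 = -2970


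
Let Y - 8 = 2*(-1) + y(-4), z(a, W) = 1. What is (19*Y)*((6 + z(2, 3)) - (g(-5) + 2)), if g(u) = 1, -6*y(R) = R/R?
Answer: 1330/3 ≈ 443.33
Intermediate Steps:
y(R) = -⅙ (y(R) = -R/(6*R) = -⅙*1 = -⅙)
Y = 35/6 (Y = 8 + (2*(-1) - ⅙) = 8 + (-2 - ⅙) = 8 - 13/6 = 35/6 ≈ 5.8333)
(19*Y)*((6 + z(2, 3)) - (g(-5) + 2)) = (19*(35/6))*((6 + 1) - (1 + 2)) = 665*(7 - 1*3)/6 = 665*(7 - 3)/6 = (665/6)*4 = 1330/3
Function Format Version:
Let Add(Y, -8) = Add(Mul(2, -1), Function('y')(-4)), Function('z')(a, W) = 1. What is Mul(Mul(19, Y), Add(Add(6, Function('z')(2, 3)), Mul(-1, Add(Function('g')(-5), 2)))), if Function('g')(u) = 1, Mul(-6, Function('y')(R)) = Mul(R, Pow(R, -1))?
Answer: Rational(1330, 3) ≈ 443.33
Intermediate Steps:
Function('y')(R) = Rational(-1, 6) (Function('y')(R) = Mul(Rational(-1, 6), Mul(R, Pow(R, -1))) = Mul(Rational(-1, 6), 1) = Rational(-1, 6))
Y = Rational(35, 6) (Y = Add(8, Add(Mul(2, -1), Rational(-1, 6))) = Add(8, Add(-2, Rational(-1, 6))) = Add(8, Rational(-13, 6)) = Rational(35, 6) ≈ 5.8333)
Mul(Mul(19, Y), Add(Add(6, Function('z')(2, 3)), Mul(-1, Add(Function('g')(-5), 2)))) = Mul(Mul(19, Rational(35, 6)), Add(Add(6, 1), Mul(-1, Add(1, 2)))) = Mul(Rational(665, 6), Add(7, Mul(-1, 3))) = Mul(Rational(665, 6), Add(7, -3)) = Mul(Rational(665, 6), 4) = Rational(1330, 3)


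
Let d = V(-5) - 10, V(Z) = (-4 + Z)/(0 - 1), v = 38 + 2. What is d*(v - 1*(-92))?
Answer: -132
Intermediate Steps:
v = 40
V(Z) = 4 - Z (V(Z) = (-4 + Z)/(-1) = (-4 + Z)*(-1) = 4 - Z)
d = -1 (d = (4 - 1*(-5)) - 10 = (4 + 5) - 10 = 9 - 10 = -1)
d*(v - 1*(-92)) = -(40 - 1*(-92)) = -(40 + 92) = -1*132 = -132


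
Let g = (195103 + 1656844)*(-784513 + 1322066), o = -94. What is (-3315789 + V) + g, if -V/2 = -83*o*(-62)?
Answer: 995517317350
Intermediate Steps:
g = 995519665691 (g = 1851947*537553 = 995519665691)
V = 967448 (V = -2*(-83*(-94))*(-62) = -15604*(-62) = -2*(-483724) = 967448)
(-3315789 + V) + g = (-3315789 + 967448) + 995519665691 = -2348341 + 995519665691 = 995517317350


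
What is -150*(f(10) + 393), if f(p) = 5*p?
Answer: -66450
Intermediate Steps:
-150*(f(10) + 393) = -150*(5*10 + 393) = -150*(50 + 393) = -150*443 = -66450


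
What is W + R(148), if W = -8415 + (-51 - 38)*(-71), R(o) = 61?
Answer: -2035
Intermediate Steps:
W = -2096 (W = -8415 - 89*(-71) = -8415 + 6319 = -2096)
W + R(148) = -2096 + 61 = -2035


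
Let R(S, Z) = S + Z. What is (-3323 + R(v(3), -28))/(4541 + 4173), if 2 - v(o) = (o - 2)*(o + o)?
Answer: -3355/8714 ≈ -0.38501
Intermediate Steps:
v(o) = 2 - 2*o*(-2 + o) (v(o) = 2 - (o - 2)*(o + o) = 2 - (-2 + o)*2*o = 2 - 2*o*(-2 + o))
(-3323 + R(v(3), -28))/(4541 + 4173) = (-3323 + ((2 - 2*3² + 4*3) - 28))/(4541 + 4173) = (-3323 + ((2 - 2*9 + 12) - 28))/8714 = (-3323 + ((2 - 18 + 12) - 28))*(1/8714) = (-3323 + (-4 - 28))*(1/8714) = (-3323 - 32)*(1/8714) = -3355*1/8714 = -3355/8714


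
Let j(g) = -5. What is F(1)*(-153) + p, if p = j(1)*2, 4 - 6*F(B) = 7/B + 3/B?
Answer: 143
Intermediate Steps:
F(B) = 2/3 - 5/(3*B) (F(B) = 2/3 - (7/B + 3/B)/6 = 2/3 - 5/(3*B))
p = -10 (p = -5*2 = -10)
F(1)*(-153) + p = ((1/3)*(-5 + 2*1)/1)*(-153) - 10 = ((1/3)*1*(-5 + 2))*(-153) - 10 = ((1/3)*1*(-3))*(-153) - 10 = -1*(-153) - 10 = 153 - 10 = 143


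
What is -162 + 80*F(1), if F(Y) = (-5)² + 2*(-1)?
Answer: 1678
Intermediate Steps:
F(Y) = 23 (F(Y) = 25 - 2 = 23)
-162 + 80*F(1) = -162 + 80*23 = -162 + 1840 = 1678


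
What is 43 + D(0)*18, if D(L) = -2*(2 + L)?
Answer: -29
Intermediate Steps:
D(L) = -4 - 2*L
43 + D(0)*18 = 43 + (-4 - 2*0)*18 = 43 + (-4 + 0)*18 = 43 - 4*18 = 43 - 72 = -29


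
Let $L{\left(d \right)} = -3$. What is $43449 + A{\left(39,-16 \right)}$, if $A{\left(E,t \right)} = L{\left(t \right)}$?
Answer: $43446$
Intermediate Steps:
$A{\left(E,t \right)} = -3$
$43449 + A{\left(39,-16 \right)} = 43449 - 3 = 43446$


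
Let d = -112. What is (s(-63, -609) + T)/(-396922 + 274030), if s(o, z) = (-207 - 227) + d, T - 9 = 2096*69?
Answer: -48029/40964 ≈ -1.1725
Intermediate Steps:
T = 144633 (T = 9 + 2096*69 = 9 + 144624 = 144633)
s(o, z) = -546 (s(o, z) = (-207 - 227) - 112 = -434 - 112 = -546)
(s(-63, -609) + T)/(-396922 + 274030) = (-546 + 144633)/(-396922 + 274030) = 144087/(-122892) = 144087*(-1/122892) = -48029/40964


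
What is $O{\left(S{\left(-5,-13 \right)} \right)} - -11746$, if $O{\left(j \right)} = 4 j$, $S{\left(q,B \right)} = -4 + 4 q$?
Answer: $11650$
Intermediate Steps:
$O{\left(S{\left(-5,-13 \right)} \right)} - -11746 = 4 \left(-4 + 4 \left(-5\right)\right) - -11746 = 4 \left(-4 - 20\right) + \left(-7947 + 19693\right) = 4 \left(-24\right) + 11746 = -96 + 11746 = 11650$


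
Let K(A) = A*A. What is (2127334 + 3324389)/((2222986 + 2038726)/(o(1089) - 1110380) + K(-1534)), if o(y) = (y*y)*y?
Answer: 2344890715391949/1012137568987532 ≈ 2.3168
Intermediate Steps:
K(A) = A²
o(y) = y³ (o(y) = y²*y = y³)
(2127334 + 3324389)/((2222986 + 2038726)/(o(1089) - 1110380) + K(-1534)) = (2127334 + 3324389)/((2222986 + 2038726)/(1089³ - 1110380) + (-1534)²) = 5451723/(4261712/(1291467969 - 1110380) + 2353156) = 5451723/(4261712/1290357589 + 2353156) = 5451723/(3036412706962596/1290357589) = 5451723*(1290357589/3036412706962596) = 2344890715391949/1012137568987532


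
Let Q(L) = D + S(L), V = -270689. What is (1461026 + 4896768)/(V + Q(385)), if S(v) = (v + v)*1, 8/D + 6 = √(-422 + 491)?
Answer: -2462201955762/104531777575 - 50862352*√69/2404230884225 ≈ -23.555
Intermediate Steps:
D = 8/(-6 + √69) (D = 8/(-6 + √(-422 + 491)) = 8/(-6 + √69) ≈ 3.4683)
S(v) = 2*v (S(v) = (2*v)*1 = 2*v)
Q(L) = 16/11 + 2*L + 8*√69/33 (Q(L) = (16/11 + 8*√69/33) + 2*L = 16/11 + 2*L + 8*√69/33)
(1461026 + 4896768)/(V + Q(385)) = (1461026 + 4896768)/(-270689 + (16/11 + 2*385 + 8*√69/33)) = 6357794/(-270689 + (16/11 + 770 + 8*√69/33)) = 6357794/(-270689 + (8486/11 + 8*√69/33)) = 6357794/(-2969093/11 + 8*√69/33)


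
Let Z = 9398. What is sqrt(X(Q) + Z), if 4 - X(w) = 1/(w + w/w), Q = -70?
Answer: sqrt(44762991)/69 ≈ 96.964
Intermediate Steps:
X(w) = 4 - 1/(1 + w) (X(w) = 4 - 1/(w + w/w) = 4 - 1/(w + 1) = 4 - 1/(1 + w))
sqrt(X(Q) + Z) = sqrt((3 + 4*(-70))/(1 - 70) + 9398) = sqrt((3 - 280)/(-69) + 9398) = sqrt(-1/69*(-277) + 9398) = sqrt(277/69 + 9398) = sqrt(648739/69) = sqrt(44762991)/69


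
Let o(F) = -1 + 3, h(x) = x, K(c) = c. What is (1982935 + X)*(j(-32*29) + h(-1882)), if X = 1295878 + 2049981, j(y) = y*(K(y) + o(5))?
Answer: 4569153100124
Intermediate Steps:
o(F) = 2
j(y) = y*(2 + y) (j(y) = y*(y + 2) = y*(2 + y))
X = 3345859
(1982935 + X)*(j(-32*29) + h(-1882)) = (1982935 + 3345859)*((-32*29)*(2 - 32*29) - 1882) = 5328794*(-928*(2 - 928) - 1882) = 5328794*(-928*(-926) - 1882) = 5328794*(859328 - 1882) = 5328794*857446 = 4569153100124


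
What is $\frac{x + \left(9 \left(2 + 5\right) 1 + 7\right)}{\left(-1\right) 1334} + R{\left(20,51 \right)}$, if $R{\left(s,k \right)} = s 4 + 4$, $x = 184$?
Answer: $\frac{55901}{667} \approx 83.81$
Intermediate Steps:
$R{\left(s,k \right)} = 4 + 4 s$ ($R{\left(s,k \right)} = 4 s + 4 = 4 + 4 s$)
$\frac{x + \left(9 \left(2 + 5\right) 1 + 7\right)}{\left(-1\right) 1334} + R{\left(20,51 \right)} = \frac{184 + \left(9 \left(2 + 5\right) 1 + 7\right)}{\left(-1\right) 1334} + \left(4 + 4 \cdot 20\right) = \frac{184 + \left(9 \cdot 7 \cdot 1 + 7\right)}{-1334} + \left(4 + 80\right) = \left(184 + \left(9 \cdot 7 + 7\right)\right) \left(- \frac{1}{1334}\right) + 84 = \left(184 + \left(63 + 7\right)\right) \left(- \frac{1}{1334}\right) + 84 = \left(184 + 70\right) \left(- \frac{1}{1334}\right) + 84 = 254 \left(- \frac{1}{1334}\right) + 84 = - \frac{127}{667} + 84 = \frac{55901}{667}$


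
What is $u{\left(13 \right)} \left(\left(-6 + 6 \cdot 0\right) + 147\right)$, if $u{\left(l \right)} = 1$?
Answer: $141$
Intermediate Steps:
$u{\left(13 \right)} \left(\left(-6 + 6 \cdot 0\right) + 147\right) = 1 \left(\left(-6 + 6 \cdot 0\right) + 147\right) = 1 \left(\left(-6 + 0\right) + 147\right) = 1 \left(-6 + 147\right) = 1 \cdot 141 = 141$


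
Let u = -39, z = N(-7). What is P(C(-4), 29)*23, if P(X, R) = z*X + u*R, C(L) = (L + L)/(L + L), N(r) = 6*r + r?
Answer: -27140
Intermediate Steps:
N(r) = 7*r
z = -49 (z = 7*(-7) = -49)
C(L) = 1 (C(L) = (2*L)/((2*L)) = (2*L)*(1/(2*L)) = 1)
P(X, R) = -49*X - 39*R
P(C(-4), 29)*23 = (-49*1 - 39*29)*23 = (-49 - 1131)*23 = -1180*23 = -27140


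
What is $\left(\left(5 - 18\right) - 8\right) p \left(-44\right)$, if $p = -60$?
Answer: $-55440$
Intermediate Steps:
$\left(\left(5 - 18\right) - 8\right) p \left(-44\right) = \left(\left(5 - 18\right) - 8\right) \left(-60\right) \left(-44\right) = \left(-13 - 8\right) \left(-60\right) \left(-44\right) = \left(-21\right) \left(-60\right) \left(-44\right) = 1260 \left(-44\right) = -55440$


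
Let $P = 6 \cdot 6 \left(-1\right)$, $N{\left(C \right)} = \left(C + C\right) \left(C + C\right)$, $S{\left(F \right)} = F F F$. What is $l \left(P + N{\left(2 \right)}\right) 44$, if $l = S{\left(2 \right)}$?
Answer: $-7040$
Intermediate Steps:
$S{\left(F \right)} = F^{3}$ ($S{\left(F \right)} = F^{2} F = F^{3}$)
$N{\left(C \right)} = 4 C^{2}$ ($N{\left(C \right)} = 2 C 2 C = 4 C^{2}$)
$P = -36$ ($P = 36 \left(-1\right) = -36$)
$l = 8$ ($l = 2^{3} = 8$)
$l \left(P + N{\left(2 \right)}\right) 44 = 8 \left(-36 + 4 \cdot 2^{2}\right) 44 = 8 \left(-36 + 4 \cdot 4\right) 44 = 8 \left(-36 + 16\right) 44 = 8 \left(-20\right) 44 = \left(-160\right) 44 = -7040$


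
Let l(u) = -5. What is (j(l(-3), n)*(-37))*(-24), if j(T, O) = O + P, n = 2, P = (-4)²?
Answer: 15984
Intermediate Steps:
P = 16
j(T, O) = 16 + O (j(T, O) = O + 16 = 16 + O)
(j(l(-3), n)*(-37))*(-24) = ((16 + 2)*(-37))*(-24) = (18*(-37))*(-24) = -666*(-24) = 15984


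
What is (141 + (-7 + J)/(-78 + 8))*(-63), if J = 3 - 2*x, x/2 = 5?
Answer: -44523/5 ≈ -8904.6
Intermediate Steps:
x = 10 (x = 2*5 = 10)
J = -17 (J = 3 - 2*10 = 3 - 20 = -17)
(141 + (-7 + J)/(-78 + 8))*(-63) = (141 + (-7 - 17)/(-78 + 8))*(-63) = (141 - 24/(-70))*(-63) = (141 - 24*(-1/70))*(-63) = (141 + 12/35)*(-63) = (4947/35)*(-63) = -44523/5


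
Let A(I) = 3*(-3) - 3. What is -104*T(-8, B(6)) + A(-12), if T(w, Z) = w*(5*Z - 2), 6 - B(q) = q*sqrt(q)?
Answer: 23284 - 24960*sqrt(6) ≈ -37855.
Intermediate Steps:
B(q) = 6 - q**(3/2) (B(q) = 6 - q*sqrt(q) = 6 - q**(3/2))
T(w, Z) = w*(-2 + 5*Z)
A(I) = -12 (A(I) = -9 - 3 = -12)
-104*T(-8, B(6)) + A(-12) = -(-832)*(-2 + 5*(6 - 6**(3/2))) - 12 = -(-832)*(-2 + 5*(6 - 6*sqrt(6))) - 12 = -(-832)*(-2 + (30 - 30*sqrt(6))) - 12 = -(-832)*(28 - 30*sqrt(6)) - 12 = -104*(-224 + 240*sqrt(6)) - 12 = (23296 - 24960*sqrt(6)) - 12 = 23284 - 24960*sqrt(6)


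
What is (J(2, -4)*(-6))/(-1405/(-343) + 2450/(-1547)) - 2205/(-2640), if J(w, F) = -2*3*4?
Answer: 649716039/11173360 ≈ 58.149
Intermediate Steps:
J(w, F) = -24 (J(w, F) = -6*4 = -24)
(J(2, -4)*(-6))/(-1405/(-343) + 2450/(-1547)) - 2205/(-2640) = (-24*(-6))/(-1405/(-343) + 2450/(-1547)) - 2205/(-2640) = 144/(-1405*(-1/343) + 2450*(-1/1547)) - 2205*(-1/2640) = 144/(1405/343 - 350/221) + 147/176 = 144/(190455/75803) + 147/176 = 144*(75803/190455) + 147/176 = 3638544/63485 + 147/176 = 649716039/11173360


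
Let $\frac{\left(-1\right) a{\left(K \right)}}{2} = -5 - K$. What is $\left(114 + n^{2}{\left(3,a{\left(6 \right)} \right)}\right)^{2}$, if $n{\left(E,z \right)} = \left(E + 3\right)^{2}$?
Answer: $1988100$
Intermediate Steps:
$a{\left(K \right)} = 10 + 2 K$ ($a{\left(K \right)} = - 2 \left(-5 - K\right) = 10 + 2 K$)
$n{\left(E,z \right)} = \left(3 + E\right)^{2}$
$\left(114 + n^{2}{\left(3,a{\left(6 \right)} \right)}\right)^{2} = \left(114 + \left(\left(3 + 3\right)^{2}\right)^{2}\right)^{2} = \left(114 + \left(6^{2}\right)^{2}\right)^{2} = \left(114 + 36^{2}\right)^{2} = \left(114 + 1296\right)^{2} = 1410^{2} = 1988100$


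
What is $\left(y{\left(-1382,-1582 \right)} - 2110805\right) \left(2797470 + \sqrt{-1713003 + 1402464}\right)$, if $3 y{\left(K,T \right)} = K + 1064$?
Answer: $-5905210195170 - 2110911 i \sqrt{310539} \approx -5.9052 \cdot 10^{12} - 1.1763 \cdot 10^{9} i$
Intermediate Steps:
$y{\left(K,T \right)} = \frac{1064}{3} + \frac{K}{3}$ ($y{\left(K,T \right)} = \frac{K + 1064}{3} = \frac{1064 + K}{3} = \frac{1064}{3} + \frac{K}{3}$)
$\left(y{\left(-1382,-1582 \right)} - 2110805\right) \left(2797470 + \sqrt{-1713003 + 1402464}\right) = \left(\left(\frac{1064}{3} + \frac{1}{3} \left(-1382\right)\right) - 2110805\right) \left(2797470 + \sqrt{-1713003 + 1402464}\right) = \left(\left(\frac{1064}{3} - \frac{1382}{3}\right) - 2110805\right) \left(2797470 + \sqrt{-310539}\right) = \left(-106 - 2110805\right) \left(2797470 + i \sqrt{310539}\right) = - 2110911 \left(2797470 + i \sqrt{310539}\right) = -5905210195170 - 2110911 i \sqrt{310539}$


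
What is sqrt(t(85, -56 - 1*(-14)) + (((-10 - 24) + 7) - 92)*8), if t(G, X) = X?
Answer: I*sqrt(994) ≈ 31.528*I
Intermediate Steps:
sqrt(t(85, -56 - 1*(-14)) + (((-10 - 24) + 7) - 92)*8) = sqrt((-56 - 1*(-14)) + (((-10 - 24) + 7) - 92)*8) = sqrt((-56 + 14) + ((-34 + 7) - 92)*8) = sqrt(-42 + (-27 - 92)*8) = sqrt(-42 - 119*8) = sqrt(-42 - 952) = sqrt(-994) = I*sqrt(994)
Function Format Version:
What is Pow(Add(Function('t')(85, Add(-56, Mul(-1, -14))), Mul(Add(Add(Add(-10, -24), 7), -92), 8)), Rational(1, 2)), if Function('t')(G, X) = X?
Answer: Mul(I, Pow(994, Rational(1, 2))) ≈ Mul(31.528, I)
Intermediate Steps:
Pow(Add(Function('t')(85, Add(-56, Mul(-1, -14))), Mul(Add(Add(Add(-10, -24), 7), -92), 8)), Rational(1, 2)) = Pow(Add(Add(-56, Mul(-1, -14)), Mul(Add(Add(Add(-10, -24), 7), -92), 8)), Rational(1, 2)) = Pow(Add(Add(-56, 14), Mul(Add(Add(-34, 7), -92), 8)), Rational(1, 2)) = Pow(Add(-42, Mul(Add(-27, -92), 8)), Rational(1, 2)) = Pow(Add(-42, Mul(-119, 8)), Rational(1, 2)) = Pow(Add(-42, -952), Rational(1, 2)) = Pow(-994, Rational(1, 2)) = Mul(I, Pow(994, Rational(1, 2)))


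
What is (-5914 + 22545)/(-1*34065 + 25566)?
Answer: -16631/8499 ≈ -1.9568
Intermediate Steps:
(-5914 + 22545)/(-1*34065 + 25566) = 16631/(-34065 + 25566) = 16631/(-8499) = 16631*(-1/8499) = -16631/8499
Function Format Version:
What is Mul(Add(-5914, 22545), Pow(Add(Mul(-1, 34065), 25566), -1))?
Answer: Rational(-16631, 8499) ≈ -1.9568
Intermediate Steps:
Mul(Add(-5914, 22545), Pow(Add(Mul(-1, 34065), 25566), -1)) = Mul(16631, Pow(Add(-34065, 25566), -1)) = Mul(16631, Pow(-8499, -1)) = Mul(16631, Rational(-1, 8499)) = Rational(-16631, 8499)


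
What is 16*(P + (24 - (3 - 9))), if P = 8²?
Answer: 1504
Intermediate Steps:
P = 64
16*(P + (24 - (3 - 9))) = 16*(64 + (24 - (3 - 9))) = 16*(64 + (24 - 1*(-6))) = 16*(64 + (24 + 6)) = 16*(64 + 30) = 16*94 = 1504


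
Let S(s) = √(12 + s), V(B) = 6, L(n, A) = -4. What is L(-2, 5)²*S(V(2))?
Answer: 48*√2 ≈ 67.882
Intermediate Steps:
L(-2, 5)²*S(V(2)) = (-4)²*√(12 + 6) = 16*√18 = 16*(3*√2) = 48*√2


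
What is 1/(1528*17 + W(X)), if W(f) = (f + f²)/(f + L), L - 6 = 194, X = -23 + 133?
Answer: 31/806477 ≈ 3.8439e-5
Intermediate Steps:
X = 110
L = 200 (L = 6 + 194 = 200)
W(f) = (f + f²)/(200 + f) (W(f) = (f + f²)/(f + 200) = (f + f²)/(200 + f))
1/(1528*17 + W(X)) = 1/(1528*17 + 110*(1 + 110)/(200 + 110)) = 1/(25976 + 110*111/310) = 1/(25976 + 110*(1/310)*111) = 1/(25976 + 1221/31) = 1/(806477/31) = 31/806477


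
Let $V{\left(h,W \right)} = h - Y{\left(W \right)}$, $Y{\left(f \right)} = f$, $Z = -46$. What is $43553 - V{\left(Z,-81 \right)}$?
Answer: $43518$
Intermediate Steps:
$V{\left(h,W \right)} = h - W$
$43553 - V{\left(Z,-81 \right)} = 43553 - \left(-46 - -81\right) = 43553 - \left(-46 + 81\right) = 43553 - 35 = 43518$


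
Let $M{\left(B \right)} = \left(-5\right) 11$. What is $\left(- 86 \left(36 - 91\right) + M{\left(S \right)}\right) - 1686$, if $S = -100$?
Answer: $2989$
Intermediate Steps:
$M{\left(B \right)} = -55$
$\left(- 86 \left(36 - 91\right) + M{\left(S \right)}\right) - 1686 = \left(- 86 \left(36 - 91\right) - 55\right) - 1686 = \left(\left(-86\right) \left(-55\right) - 55\right) - 1686 = \left(4730 - 55\right) - 1686 = 4675 - 1686 = 2989$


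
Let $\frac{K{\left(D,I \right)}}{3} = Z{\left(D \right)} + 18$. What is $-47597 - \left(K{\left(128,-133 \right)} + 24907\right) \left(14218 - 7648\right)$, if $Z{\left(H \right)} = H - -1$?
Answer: $-166583957$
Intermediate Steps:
$Z{\left(H \right)} = 1 + H$ ($Z{\left(H \right)} = H + 1 = 1 + H$)
$K{\left(D,I \right)} = 57 + 3 D$ ($K{\left(D,I \right)} = 3 \left(\left(1 + D\right) + 18\right) = 3 \left(19 + D\right) = 57 + 3 D$)
$-47597 - \left(K{\left(128,-133 \right)} + 24907\right) \left(14218 - 7648\right) = -47597 - \left(\left(57 + 3 \cdot 128\right) + 24907\right) \left(14218 - 7648\right) = -47597 - \left(\left(57 + 384\right) + 24907\right) 6570 = -47597 - \left(441 + 24907\right) 6570 = -47597 - 25348 \cdot 6570 = -47597 - 166536360 = -166583957$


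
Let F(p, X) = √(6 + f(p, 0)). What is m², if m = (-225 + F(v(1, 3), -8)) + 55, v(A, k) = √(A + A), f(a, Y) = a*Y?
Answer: (170 - √6)² ≈ 28073.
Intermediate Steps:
f(a, Y) = Y*a
v(A, k) = √2*√A (v(A, k) = √(2*A) = √2*√A)
F(p, X) = √6 (F(p, X) = √(6 + 0*p) = √(6 + 0) = √6)
m = -170 + √6 (m = (-225 + √6) + 55 = -170 + √6 ≈ -167.55)
m² = (-170 + √6)²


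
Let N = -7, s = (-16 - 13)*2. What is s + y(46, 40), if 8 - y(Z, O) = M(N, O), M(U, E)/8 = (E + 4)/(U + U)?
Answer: -174/7 ≈ -24.857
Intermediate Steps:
s = -58 (s = -29*2 = -58)
M(U, E) = 4*(4 + E)/U (M(U, E) = 8*((E + 4)/(U + U)) = 8*((4 + E)/((2*U))) = 8*((4 + E)*(1/(2*U))) = 8*((4 + E)/(2*U)) = 4*(4 + E)/U)
y(Z, O) = 72/7 + 4*O/7 (y(Z, O) = 8 - 4*(4 + O)/(-7) = 8 - 4*(-1)*(4 + O)/7 = 8 - (-16/7 - 4*O/7) = 8 + (16/7 + 4*O/7) = 72/7 + 4*O/7)
s + y(46, 40) = -58 + (72/7 + (4/7)*40) = -58 + (72/7 + 160/7) = -58 + 232/7 = -174/7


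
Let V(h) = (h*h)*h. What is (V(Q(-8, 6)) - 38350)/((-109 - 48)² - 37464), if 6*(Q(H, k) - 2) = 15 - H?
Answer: 1648145/553608 ≈ 2.9771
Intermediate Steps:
Q(H, k) = 9/2 - H/6 (Q(H, k) = 2 + (15 - H)/6 = 2 + (5/2 - H/6) = 9/2 - H/6)
V(h) = h³ (V(h) = h²*h = h³)
(V(Q(-8, 6)) - 38350)/((-109 - 48)² - 37464) = ((9/2 - ⅙*(-8))³ - 38350)/((-109 - 48)² - 37464) = ((9/2 + 4/3)³ - 38350)/((-157)² - 37464) = ((35/6)³ - 38350)/(24649 - 37464) = (42875/216 - 38350)/(-12815) = -8240725/216*(-1/12815) = 1648145/553608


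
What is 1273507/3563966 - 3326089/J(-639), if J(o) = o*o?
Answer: -11334068457227/1455242161086 ≈ -7.7884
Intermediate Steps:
J(o) = o**2
1273507/3563966 - 3326089/J(-639) = 1273507/3563966 - 3326089/((-639)**2) = 1273507*(1/3563966) - 3326089/408321 = 1273507/3563966 - 3326089*1/408321 = 1273507/3563966 - 3326089/408321 = -11334068457227/1455242161086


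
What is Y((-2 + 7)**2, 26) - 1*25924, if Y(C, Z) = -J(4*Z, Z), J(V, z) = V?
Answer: -26028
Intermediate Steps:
Y(C, Z) = -4*Z
Y((-2 + 7)**2, 26) - 1*25924 = -4*26 - 1*25924 = -104 - 25924 = -26028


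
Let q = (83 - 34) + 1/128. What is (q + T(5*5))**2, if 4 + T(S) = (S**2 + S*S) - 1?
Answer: 27434290689/16384 ≈ 1.6745e+6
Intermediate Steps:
q = 6273/128 (q = 49 + 1/128 = 6273/128 ≈ 49.008)
T(S) = -5 + 2*S**2 (T(S) = -4 + ((S**2 + S*S) - 1) = -4 + ((S**2 + S**2) - 1) = -4 + (2*S**2 - 1) = -4 + (-1 + 2*S**2) = -5 + 2*S**2)
(q + T(5*5))**2 = (6273/128 + (-5 + 2*(5*5)**2))**2 = (6273/128 + (-5 + 2*25**2))**2 = (6273/128 + (-5 + 2*625))**2 = (6273/128 + (-5 + 1250))**2 = (6273/128 + 1245)**2 = (165633/128)**2 = 27434290689/16384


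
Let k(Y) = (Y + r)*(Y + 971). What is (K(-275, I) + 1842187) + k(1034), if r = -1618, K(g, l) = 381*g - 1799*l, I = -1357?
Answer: 3007735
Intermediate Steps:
K(g, l) = -1799*l + 381*g
k(Y) = (-1618 + Y)*(971 + Y) (k(Y) = (Y - 1618)*(Y + 971) = (-1618 + Y)*(971 + Y))
(K(-275, I) + 1842187) + k(1034) = ((-1799*(-1357) + 381*(-275)) + 1842187) + (-1571078 + 1034**2 - 647*1034) = ((2441243 - 104775) + 1842187) + (-1571078 + 1069156 - 668998) = (2336468 + 1842187) - 1170920 = 4178655 - 1170920 = 3007735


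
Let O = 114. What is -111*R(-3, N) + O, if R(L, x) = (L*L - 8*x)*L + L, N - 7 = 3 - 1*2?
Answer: -17868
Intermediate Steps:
N = 8 (N = 7 + (3 - 1*2) = 7 + (3 - 2) = 7 + 1 = 8)
R(L, x) = L + L*(L² - 8*x) (R(L, x) = (L² - 8*x)*L + L = L*(L² - 8*x) + L = L + L*(L² - 8*x))
-111*R(-3, N) + O = -(-333)*(1 + (-3)² - 8*8) + 114 = -(-333)*(1 + 9 - 64) + 114 = -(-333)*(-54) + 114 = -111*162 + 114 = -17982 + 114 = -17868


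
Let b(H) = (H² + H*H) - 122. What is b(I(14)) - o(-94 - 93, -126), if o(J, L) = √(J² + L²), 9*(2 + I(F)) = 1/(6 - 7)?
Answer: -9160/81 - √50845 ≈ -338.57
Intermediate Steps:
I(F) = -19/9 (I(F) = -2 + 1/(9*(6 - 7)) = -2 + (⅑)/(-1) = -2 + (⅑)*(-1) = -2 - ⅑ = -19/9)
b(H) = -122 + 2*H² (b(H) = (H² + H²) - 122 = 2*H² - 122 = -122 + 2*H²)
b(I(14)) - o(-94 - 93, -126) = (-122 + 2*(-19/9)²) - √((-94 - 93)² + (-126)²) = (-122 + 2*(361/81)) - √((-187)² + 15876) = (-122 + 722/81) - √(34969 + 15876) = -9160/81 - √50845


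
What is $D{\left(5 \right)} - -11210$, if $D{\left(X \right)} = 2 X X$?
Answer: $11260$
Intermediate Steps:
$D{\left(X \right)} = 2 X^{2}$
$D{\left(5 \right)} - -11210 = 2 \cdot 5^{2} - -11210 = 2 \cdot 25 + 11210 = 50 + 11210 = 11260$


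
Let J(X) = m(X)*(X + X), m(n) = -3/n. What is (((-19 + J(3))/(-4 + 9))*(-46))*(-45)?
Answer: -10350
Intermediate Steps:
J(X) = -6 (J(X) = (-3/X)*(X + X) = (-3/X)*(2*X) = -6)
(((-19 + J(3))/(-4 + 9))*(-46))*(-45) = (((-19 - 6)/(-4 + 9))*(-46))*(-45) = (-25/5*(-46))*(-45) = (-25*1/5*(-46))*(-45) = -5*(-46)*(-45) = 230*(-45) = -10350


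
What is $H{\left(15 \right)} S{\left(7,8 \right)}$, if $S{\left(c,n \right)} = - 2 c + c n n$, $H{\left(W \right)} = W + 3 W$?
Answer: $26040$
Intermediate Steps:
$H{\left(W \right)} = 4 W$
$S{\left(c,n \right)} = - 2 c + c n^{2}$
$H{\left(15 \right)} S{\left(7,8 \right)} = 4 \cdot 15 \cdot 7 \left(-2 + 8^{2}\right) = 60 \cdot 7 \left(-2 + 64\right) = 60 \cdot 7 \cdot 62 = 60 \cdot 434 = 26040$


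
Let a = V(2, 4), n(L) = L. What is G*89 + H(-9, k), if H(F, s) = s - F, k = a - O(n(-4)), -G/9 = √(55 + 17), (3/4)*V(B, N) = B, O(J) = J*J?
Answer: -13/3 - 4806*√2 ≈ -6801.0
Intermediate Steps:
O(J) = J²
V(B, N) = 4*B/3
G = -54*√2 (G = -9*√(55 + 17) = -54*√2 ≈ -76.368)
a = 8/3 (a = (4/3)*2 = 8/3 ≈ 2.6667)
k = -40/3 (k = 8/3 - 1*(-4)² = 8/3 - 1*16 = 8/3 - 16 = -40/3 ≈ -13.333)
G*89 + H(-9, k) = -54*√2*89 + (-40/3 - 1*(-9)) = -4806*√2 + (-40/3 + 9) = -4806*√2 - 13/3 = -13/3 - 4806*√2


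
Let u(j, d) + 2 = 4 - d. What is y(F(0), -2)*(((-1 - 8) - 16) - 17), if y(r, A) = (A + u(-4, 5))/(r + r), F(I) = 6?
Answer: 35/2 ≈ 17.500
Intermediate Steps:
u(j, d) = 2 - d (u(j, d) = -2 + (4 - d) = 2 - d)
y(r, A) = (-3 + A)/(2*r) (y(r, A) = (A + (2 - 1*5))/(r + r) = (A + (2 - 5))/((2*r)) = (A - 3)*(1/(2*r)) = (-3 + A)*(1/(2*r)) = (-3 + A)/(2*r))
y(F(0), -2)*(((-1 - 8) - 16) - 17) = ((1/2)*(-3 - 2)/6)*(((-1 - 8) - 16) - 17) = ((1/2)*(1/6)*(-5))*((-9 - 16) - 17) = -5*(-25 - 17)/12 = -5/12*(-42) = 35/2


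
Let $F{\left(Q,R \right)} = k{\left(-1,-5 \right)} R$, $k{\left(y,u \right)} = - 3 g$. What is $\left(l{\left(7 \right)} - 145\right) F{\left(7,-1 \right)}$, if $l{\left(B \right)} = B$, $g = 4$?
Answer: $-1656$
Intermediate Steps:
$k{\left(y,u \right)} = -12$ ($k{\left(y,u \right)} = \left(-3\right) 4 = -12$)
$F{\left(Q,R \right)} = - 12 R$
$\left(l{\left(7 \right)} - 145\right) F{\left(7,-1 \right)} = \left(7 - 145\right) \left(\left(-12\right) \left(-1\right)\right) = \left(-138\right) 12 = -1656$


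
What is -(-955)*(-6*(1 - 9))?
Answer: 45840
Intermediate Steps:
-(-955)*(-6*(1 - 9)) = -(-955)*(-6*(-8)) = -(-955)*48 = -955*(-48) = 45840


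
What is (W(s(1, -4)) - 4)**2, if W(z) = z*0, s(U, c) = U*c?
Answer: 16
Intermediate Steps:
W(z) = 0
(W(s(1, -4)) - 4)**2 = (0 - 4)**2 = (-4)**2 = 16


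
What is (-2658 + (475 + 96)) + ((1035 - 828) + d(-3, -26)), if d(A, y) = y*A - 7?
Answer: -1809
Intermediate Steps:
d(A, y) = -7 + A*y (d(A, y) = A*y - 7 = -7 + A*y)
(-2658 + (475 + 96)) + ((1035 - 828) + d(-3, -26)) = (-2658 + (475 + 96)) + ((1035 - 828) + (-7 - 3*(-26))) = (-2658 + 571) + (207 + (-7 + 78)) = -2087 + (207 + 71) = -2087 + 278 = -1809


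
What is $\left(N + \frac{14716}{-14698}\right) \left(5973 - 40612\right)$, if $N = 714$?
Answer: $- \frac{181502402092}{7349} \approx -2.4698 \cdot 10^{7}$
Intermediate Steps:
$\left(N + \frac{14716}{-14698}\right) \left(5973 - 40612\right) = \left(714 + \frac{14716}{-14698}\right) \left(5973 - 40612\right) = \left(714 + 14716 \left(- \frac{1}{14698}\right)\right) \left(-34639\right) = \left(714 - \frac{7358}{7349}\right) \left(-34639\right) = \frac{5239828}{7349} \left(-34639\right) = - \frac{181502402092}{7349}$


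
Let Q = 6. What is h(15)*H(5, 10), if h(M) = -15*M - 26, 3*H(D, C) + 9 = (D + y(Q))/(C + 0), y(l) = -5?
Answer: 753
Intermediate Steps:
H(D, C) = -3 + (-5 + D)/(3*C) (H(D, C) = -3 + ((D - 5)/(C + 0))/3 = -3 + ((-5 + D)/C)/3 = -3 + (-5 + D)/(3*C))
h(M) = -26 - 15*M
h(15)*H(5, 10) = (-26 - 15*15)*((⅓)*(-5 + 5 - 9*10)/10) = (-26 - 225)*((⅓)*(⅒)*(-5 + 5 - 90)) = -251*(-90)/(3*10) = -251*(-3) = 753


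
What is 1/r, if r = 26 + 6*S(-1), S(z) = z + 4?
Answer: 1/44 ≈ 0.022727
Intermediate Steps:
S(z) = 4 + z
r = 44 (r = 26 + 6*(4 - 1) = 26 + 6*3 = 26 + 18 = 44)
1/r = 1/44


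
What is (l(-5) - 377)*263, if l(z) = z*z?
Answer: -92576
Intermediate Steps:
l(z) = z**2
(l(-5) - 377)*263 = ((-5)**2 - 377)*263 = (25 - 377)*263 = -352*263 = -92576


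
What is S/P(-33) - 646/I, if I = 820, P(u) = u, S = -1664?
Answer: 671581/13530 ≈ 49.636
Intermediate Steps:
S/P(-33) - 646/I = -1664/(-33) - 646/820 = -1664*(-1/33) - 646*1/820 = 1664/33 - 323/410 = 671581/13530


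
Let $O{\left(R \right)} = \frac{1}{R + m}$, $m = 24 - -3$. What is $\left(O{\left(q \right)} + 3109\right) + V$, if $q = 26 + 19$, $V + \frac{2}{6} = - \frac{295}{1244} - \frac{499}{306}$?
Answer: $\frac{1182651749}{380664} \approx 3106.8$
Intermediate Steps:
$m = 27$ ($m = 24 + 3 = 27$)
$V = - \frac{418957}{190332}$ ($V = - \frac{1}{3} - \left(\frac{295}{1244} + \frac{499}{306}\right) = - \frac{1}{3} - \frac{355513}{190332} = - \frac{418957}{190332} \approx -2.2012$)
$q = 45$
$O{\left(R \right)} = \frac{1}{27 + R}$ ($O{\left(R \right)} = \frac{1}{R + 27} = \frac{1}{27 + R}$)
$\left(O{\left(q \right)} + 3109\right) + V = \left(\frac{1}{27 + 45} + 3109\right) - \frac{418957}{190332} = \left(\frac{1}{72} + 3109\right) - \frac{418957}{190332} = \frac{223849}{72} - \frac{418957}{190332} = \frac{1182651749}{380664}$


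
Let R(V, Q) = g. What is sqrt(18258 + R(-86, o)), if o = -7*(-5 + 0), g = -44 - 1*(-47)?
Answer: 3*sqrt(2029) ≈ 135.13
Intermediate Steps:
g = 3 (g = -44 + 47 = 3)
o = 35 (o = -7*(-5) = 35)
R(V, Q) = 3
sqrt(18258 + R(-86, o)) = sqrt(18258 + 3) = sqrt(18261) = 3*sqrt(2029)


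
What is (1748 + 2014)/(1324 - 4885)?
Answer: -1254/1187 ≈ -1.0564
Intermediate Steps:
(1748 + 2014)/(1324 - 4885) = 3762/(-3561) = 3762*(-1/3561) = -1254/1187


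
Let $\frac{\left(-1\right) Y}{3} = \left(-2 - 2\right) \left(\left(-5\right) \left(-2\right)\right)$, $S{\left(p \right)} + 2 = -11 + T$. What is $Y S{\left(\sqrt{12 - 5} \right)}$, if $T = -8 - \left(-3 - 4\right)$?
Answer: $-1680$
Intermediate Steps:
$T = -1$ ($T = -8 - -7 = -8 + 7 = -1$)
$S{\left(p \right)} = -14$ ($S{\left(p \right)} = -2 - 12 = -14$)
$Y = 120$ ($Y = - 3 \left(-2 - 2\right) \left(\left(-5\right) \left(-2\right)\right) = - 3 \left(\left(-4\right) 10\right) = \left(-3\right) \left(-40\right) = 120$)
$Y S{\left(\sqrt{12 - 5} \right)} = 120 \left(-14\right) = -1680$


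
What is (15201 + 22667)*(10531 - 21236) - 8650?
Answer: -405385590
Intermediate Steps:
(15201 + 22667)*(10531 - 21236) - 8650 = 37868*(-10705) - 8650 = -405376940 - 8650 = -405385590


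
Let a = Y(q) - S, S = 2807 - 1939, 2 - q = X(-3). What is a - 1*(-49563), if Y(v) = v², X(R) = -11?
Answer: 48864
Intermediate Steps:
q = 13 (q = 2 - 1*(-11) = 2 + 11 = 13)
S = 868
a = -699 (a = 13² - 1*868 = 169 - 868 = -699)
a - 1*(-49563) = -699 - 1*(-49563) = -699 + 49563 = 48864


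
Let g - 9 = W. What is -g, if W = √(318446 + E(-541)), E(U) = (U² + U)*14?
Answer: -9 - 17*√15254 ≈ -2108.6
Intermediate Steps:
E(U) = 14*U + 14*U² (E(U) = (U + U²)*14 = 14*U + 14*U²)
W = 17*√15254 (W = √(318446 + 14*(-541)*(1 - 541)) = √(318446 + 14*(-541)*(-540)) = √(318446 + 4089960) = √4408406 = 17*√15254 ≈ 2099.6)
g = 9 + 17*√15254 ≈ 2108.6
-g = -(9 + 17*√15254) = -9 - 17*√15254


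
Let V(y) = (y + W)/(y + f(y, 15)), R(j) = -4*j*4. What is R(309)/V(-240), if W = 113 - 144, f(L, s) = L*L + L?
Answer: 282401280/271 ≈ 1.0421e+6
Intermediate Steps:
R(j) = -16*j
f(L, s) = L + L² (f(L, s) = L² + L = L + L²)
W = -31
V(y) = (-31 + y)/(y + y*(1 + y)) (V(y) = (y - 31)/(y + y*(1 + y)) = (-31 + y)/(y + y*(1 + y)))
R(309)/V(-240) = (-16*309)/(((-31 - 240)/((-240)*(2 - 240)))) = -4944/((-1/240*(-271)/(-238))) = -4944/((-1/240*(-1/238)*(-271))) = -4944/(-271/57120) = -4944*(-57120/271) = 282401280/271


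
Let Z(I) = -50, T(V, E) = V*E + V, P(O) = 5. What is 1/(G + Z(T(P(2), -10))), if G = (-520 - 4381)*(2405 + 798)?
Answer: -1/15697953 ≈ -6.3703e-8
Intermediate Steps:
T(V, E) = V + E*V (T(V, E) = E*V + V = V + E*V)
G = -15697903 (G = -4901*3203 = -15697903)
1/(G + Z(T(P(2), -10))) = 1/(-15697903 - 50) = 1/(-15697953) = -1/15697953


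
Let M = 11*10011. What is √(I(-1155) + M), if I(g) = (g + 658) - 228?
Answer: 2*√27349 ≈ 330.75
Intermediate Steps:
M = 110121
I(g) = 430 + g (I(g) = (658 + g) - 228 = 430 + g)
√(I(-1155) + M) = √((430 - 1155) + 110121) = √(-725 + 110121) = √109396 = 2*√27349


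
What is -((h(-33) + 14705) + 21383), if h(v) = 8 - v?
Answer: -36129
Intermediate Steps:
-((h(-33) + 14705) + 21383) = -(((8 - 1*(-33)) + 14705) + 21383) = -(((8 + 33) + 14705) + 21383) = -((41 + 14705) + 21383) = -(14746 + 21383) = -1*36129 = -36129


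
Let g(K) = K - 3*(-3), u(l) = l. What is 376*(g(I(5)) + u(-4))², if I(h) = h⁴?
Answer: 149234400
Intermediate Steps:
g(K) = 9 + K (g(K) = K + 9 = 9 + K)
376*(g(I(5)) + u(-4))² = 376*((9 + 5⁴) - 4)² = 376*((9 + 625) - 4)² = 376*(634 - 4)² = 376*630² = 376*396900 = 149234400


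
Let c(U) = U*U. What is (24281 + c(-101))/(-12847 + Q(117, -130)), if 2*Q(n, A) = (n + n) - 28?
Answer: -5747/2124 ≈ -2.7057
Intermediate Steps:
c(U) = U²
Q(n, A) = -14 + n (Q(n, A) = ((n + n) - 28)/2 = (2*n - 28)/2 = (-28 + 2*n)/2 = -14 + n)
(24281 + c(-101))/(-12847 + Q(117, -130)) = (24281 + (-101)²)/(-12847 + (-14 + 117)) = (24281 + 10201)/(-12847 + 103) = 34482/(-12744) = 34482*(-1/12744) = -5747/2124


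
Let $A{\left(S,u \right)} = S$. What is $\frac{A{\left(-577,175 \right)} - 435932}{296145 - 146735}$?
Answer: $- \frac{436509}{149410} \approx -2.9216$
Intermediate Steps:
$\frac{A{\left(-577,175 \right)} - 435932}{296145 - 146735} = \frac{-577 - 435932}{296145 - 146735} = - \frac{436509}{149410}$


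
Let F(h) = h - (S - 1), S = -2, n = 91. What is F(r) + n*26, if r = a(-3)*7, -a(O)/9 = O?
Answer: 2558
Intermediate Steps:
a(O) = -9*O
r = 189 (r = -9*(-3)*7 = 27*7 = 189)
F(h) = 3 + h (F(h) = h - (-2 - 1) = h - 1*(-3) = h + 3 = 3 + h)
F(r) + n*26 = (3 + 189) + 91*26 = 192 + 2366 = 2558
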